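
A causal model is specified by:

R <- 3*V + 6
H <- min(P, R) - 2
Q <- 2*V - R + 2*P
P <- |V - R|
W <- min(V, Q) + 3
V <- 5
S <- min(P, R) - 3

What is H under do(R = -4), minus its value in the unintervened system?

Under do(R=-4), the mechanism R <- 3*V + 6 is discarded; R is fixed at -4.
P = |V - R|  [with V=5, R=-4]  = 9
H = min(P, R) - 2  [with P=9, R=-4]  = -6
Without intervention: R = 3*V + 6  [with V=5]  = 21; P = |V - R|  [with V=5, R=21]  = 16; H = min(P, R) - 2  [with P=16, R=21]  = 14.
Change = -6 − 14 = -20.

-20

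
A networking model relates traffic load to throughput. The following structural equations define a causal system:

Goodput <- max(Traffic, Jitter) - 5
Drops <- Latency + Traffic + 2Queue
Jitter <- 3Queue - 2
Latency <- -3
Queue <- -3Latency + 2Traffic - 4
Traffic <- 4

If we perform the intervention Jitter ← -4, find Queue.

do(Jitter=-4) replaces the equation Jitter <- 3Queue - 2 with the constant Jitter = -4.
Queue is not downstream of the intervention, so its value is determined by the original equations.
Queue = -3Latency + 2Traffic - 4  [with Latency=-3, Traffic=4]  = 13

13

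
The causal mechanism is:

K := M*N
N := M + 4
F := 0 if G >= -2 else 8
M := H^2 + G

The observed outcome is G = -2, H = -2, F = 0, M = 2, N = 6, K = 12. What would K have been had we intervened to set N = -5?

-10

The intervention breaks the incoming arrows to N: N := M + 4 no longer applies, and N = -5.
M = H^2 + G  [with H=-2, G=-2]  = 2
K = M*N  [with M=2, N=-5]  = -10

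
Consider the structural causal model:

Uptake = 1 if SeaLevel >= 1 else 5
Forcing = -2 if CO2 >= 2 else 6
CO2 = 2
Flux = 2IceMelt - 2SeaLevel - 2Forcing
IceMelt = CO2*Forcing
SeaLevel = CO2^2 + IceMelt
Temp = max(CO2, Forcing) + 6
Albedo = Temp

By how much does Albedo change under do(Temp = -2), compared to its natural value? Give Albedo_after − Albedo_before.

-10

do(Temp=-2) replaces the equation Temp = max(CO2, Forcing) + 6 with the constant Temp = -2.
Albedo = Temp  [with Temp=-2]  = -2
Without intervention: Forcing = -2 if CO2 >= 2 else 6  [with CO2=2]  = -2; Temp = max(CO2, Forcing) + 6  [with CO2=2, Forcing=-2]  = 8; Albedo = Temp  [with Temp=8]  = 8.
Change = -2 − 8 = -10.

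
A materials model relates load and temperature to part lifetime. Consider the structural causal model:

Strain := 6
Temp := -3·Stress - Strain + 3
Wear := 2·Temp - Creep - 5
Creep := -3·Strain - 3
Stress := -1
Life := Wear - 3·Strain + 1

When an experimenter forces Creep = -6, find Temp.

Under do(Creep=-6), the mechanism Creep := -3·Strain - 3 is discarded; Creep is fixed at -6.
Since Temp is not a descendant of the intervened variable, it is unaffected.
Temp = -3·Stress - Strain + 3  [with Stress=-1, Strain=6]  = 0

0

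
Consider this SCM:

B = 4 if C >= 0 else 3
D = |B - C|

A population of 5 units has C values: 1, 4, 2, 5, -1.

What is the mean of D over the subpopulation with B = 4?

1.5

Observing B=4 restricts to units where B's equation naturally yields 4: C ∈ {1, 4, 2, 5}. In that subpopulation D = 3, 0, 2, 1, mean 1.5.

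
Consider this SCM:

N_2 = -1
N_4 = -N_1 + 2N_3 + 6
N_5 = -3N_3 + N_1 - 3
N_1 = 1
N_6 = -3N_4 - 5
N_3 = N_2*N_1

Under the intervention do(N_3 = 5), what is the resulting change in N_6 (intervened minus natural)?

The intervention breaks the incoming arrows to N_3: N_3 = N_2*N_1 no longer applies, and N_3 = 5.
N_4 = -N_1 + 2N_3 + 6  [with N_1=1, N_3=5]  = 15
N_6 = -3N_4 - 5  [with N_4=15]  = -50
Without intervention: N_3 = N_2*N_1  [with N_2=-1, N_1=1]  = -1; N_4 = -N_1 + 2N_3 + 6  [with N_1=1, N_3=-1]  = 3; N_6 = -3N_4 - 5  [with N_4=3]  = -14.
Change = -50 − (-14) = -36.

-36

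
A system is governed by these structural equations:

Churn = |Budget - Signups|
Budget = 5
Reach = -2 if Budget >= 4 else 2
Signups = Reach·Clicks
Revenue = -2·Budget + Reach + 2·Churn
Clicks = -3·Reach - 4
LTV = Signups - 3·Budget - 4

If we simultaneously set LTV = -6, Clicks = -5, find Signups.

10

The joint intervention fixes LTV = -6, Clicks = -5, removing each variable's own equation.
Reach = -2 if Budget >= 4 else 2  [with Budget=5]  = -2
Signups = Reach·Clicks  [with Reach=-2, Clicks=-5]  = 10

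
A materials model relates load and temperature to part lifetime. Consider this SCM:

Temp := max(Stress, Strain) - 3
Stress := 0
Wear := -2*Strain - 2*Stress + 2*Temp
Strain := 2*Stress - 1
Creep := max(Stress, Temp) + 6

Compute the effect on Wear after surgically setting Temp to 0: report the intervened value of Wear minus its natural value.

6

do(Temp=0) replaces the equation Temp := max(Stress, Strain) - 3 with the constant Temp = 0.
Strain = 2*Stress - 1  [with Stress=0]  = -1
Wear = -2*Strain - 2*Stress + 2*Temp  [with Strain=-1, Stress=0, Temp=0]  = 2
Without intervention: Strain = 2*Stress - 1  [with Stress=0]  = -1; Temp = max(Stress, Strain) - 3  [with Stress=0, Strain=-1]  = -3; Wear = -2*Strain - 2*Stress + 2*Temp  [with Strain=-1, Stress=0, Temp=-3]  = -4.
Change = 2 − (-4) = 6.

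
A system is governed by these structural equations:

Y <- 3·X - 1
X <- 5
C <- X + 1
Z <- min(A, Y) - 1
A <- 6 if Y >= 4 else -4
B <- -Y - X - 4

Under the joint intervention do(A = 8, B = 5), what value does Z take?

Setting A = 8, B = 5 by intervention discards those variables' equations.
Y = 3·X - 1  [with X=5]  = 14
Z = min(A, Y) - 1  [with A=8, Y=14]  = 7

7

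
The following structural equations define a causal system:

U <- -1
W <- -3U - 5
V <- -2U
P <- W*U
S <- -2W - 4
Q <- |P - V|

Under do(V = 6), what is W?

Under do(V=6), the mechanism V <- -2U is discarded; V is fixed at 6.
Since W is not a descendant of the intervened variable, it is unaffected.
W = -3U - 5  [with U=-1]  = -2

-2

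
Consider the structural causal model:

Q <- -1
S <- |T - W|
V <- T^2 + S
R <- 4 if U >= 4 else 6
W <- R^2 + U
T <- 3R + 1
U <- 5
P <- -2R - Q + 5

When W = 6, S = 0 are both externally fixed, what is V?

169

Setting W = 6, S = 0 by intervention discards those variables' equations.
R = 4 if U >= 4 else 6  [with U=5]  = 4
T = 3R + 1  [with R=4]  = 13
V = T^2 + S  [with T=13, S=0]  = 169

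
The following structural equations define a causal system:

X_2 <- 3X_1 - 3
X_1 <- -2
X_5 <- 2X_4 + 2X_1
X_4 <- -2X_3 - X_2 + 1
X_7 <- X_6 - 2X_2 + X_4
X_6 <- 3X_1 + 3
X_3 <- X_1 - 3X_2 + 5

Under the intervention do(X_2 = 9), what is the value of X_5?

76

do(X_2=9) replaces the equation X_2 <- 3X_1 - 3 with the constant X_2 = 9.
X_3 = X_1 - 3X_2 + 5  [with X_1=-2, X_2=9]  = -24
X_4 = -2X_3 - X_2 + 1  [with X_3=-24, X_2=9]  = 40
X_5 = 2X_4 + 2X_1  [with X_4=40, X_1=-2]  = 76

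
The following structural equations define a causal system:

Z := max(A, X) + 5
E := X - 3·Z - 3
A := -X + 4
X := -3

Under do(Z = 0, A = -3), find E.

The joint intervention fixes Z = 0, A = -3, removing each variable's own equation.
E = X - 3·Z - 3  [with X=-3, Z=0]  = -6

-6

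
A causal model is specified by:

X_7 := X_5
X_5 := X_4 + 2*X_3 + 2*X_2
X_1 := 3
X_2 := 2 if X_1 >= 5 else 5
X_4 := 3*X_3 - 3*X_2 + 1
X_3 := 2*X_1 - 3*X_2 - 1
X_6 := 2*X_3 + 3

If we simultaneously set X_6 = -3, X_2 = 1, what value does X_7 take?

10

Setting X_6 = -3, X_2 = 1 by intervention discards those variables' equations.
X_3 = 2*X_1 - 3*X_2 - 1  [with X_1=3, X_2=1]  = 2
X_4 = 3*X_3 - 3*X_2 + 1  [with X_3=2, X_2=1]  = 4
X_5 = X_4 + 2*X_3 + 2*X_2  [with X_4=4, X_3=2, X_2=1]  = 10
X_7 = X_5  [with X_5=10]  = 10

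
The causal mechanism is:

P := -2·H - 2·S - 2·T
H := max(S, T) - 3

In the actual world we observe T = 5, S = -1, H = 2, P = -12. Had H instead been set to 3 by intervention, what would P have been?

-14

The intervention breaks the incoming arrows to H: H := max(S, T) - 3 no longer applies, and H = 3.
P = -2·H - 2·S - 2·T  [with H=3, S=-1, T=5]  = -14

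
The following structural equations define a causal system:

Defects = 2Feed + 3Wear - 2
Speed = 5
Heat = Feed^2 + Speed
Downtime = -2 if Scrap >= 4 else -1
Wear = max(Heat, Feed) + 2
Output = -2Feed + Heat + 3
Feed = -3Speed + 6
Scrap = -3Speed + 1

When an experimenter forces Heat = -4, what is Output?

17

The intervention breaks the incoming arrows to Heat: Heat = Feed^2 + Speed no longer applies, and Heat = -4.
Feed = -3Speed + 6  [with Speed=5]  = -9
Output = -2Feed + Heat + 3  [with Feed=-9, Heat=-4]  = 17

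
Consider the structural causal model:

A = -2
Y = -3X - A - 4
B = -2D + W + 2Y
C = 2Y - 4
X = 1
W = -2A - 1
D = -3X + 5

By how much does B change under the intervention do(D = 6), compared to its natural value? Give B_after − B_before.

The intervention breaks the incoming arrows to D: D = -3X + 5 no longer applies, and D = 6.
Y = -3X - A - 4  [with X=1, A=-2]  = -5
W = -2A - 1  [with A=-2]  = 3
B = -2D + W + 2Y  [with D=6, W=3, Y=-5]  = -19
Without intervention: Y = -3X - A - 4  [with X=1, A=-2]  = -5; W = -2A - 1  [with A=-2]  = 3; D = -3X + 5  [with X=1]  = 2; B = -2D + W + 2Y  [with D=2, W=3, Y=-5]  = -11.
Change = -19 − (-11) = -8.

-8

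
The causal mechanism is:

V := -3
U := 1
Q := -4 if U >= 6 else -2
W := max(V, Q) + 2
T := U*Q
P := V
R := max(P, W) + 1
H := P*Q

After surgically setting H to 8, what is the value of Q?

-2

Under do(H=8), the mechanism H := P*Q is discarded; H is fixed at 8.
No directed path runs from H to Q, so Q keeps its natural value.
Q = -4 if U >= 6 else -2  [with U=1]  = -2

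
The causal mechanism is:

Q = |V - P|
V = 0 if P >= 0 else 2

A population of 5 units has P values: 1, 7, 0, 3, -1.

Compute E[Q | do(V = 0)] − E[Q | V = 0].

do(V=0) breaks V's dependence on P. With V=0 fixed, Q across the units is 1, 7, 0, 3, 1, mean 2.4.
E[Q|V=0] averages over only the 4 units with V=0 (P = 1, 7, 0, 3): Q = 1, 7, 0, 3, mean 2.75.
Difference = 2.4 − 2.75 = -0.35.

-0.35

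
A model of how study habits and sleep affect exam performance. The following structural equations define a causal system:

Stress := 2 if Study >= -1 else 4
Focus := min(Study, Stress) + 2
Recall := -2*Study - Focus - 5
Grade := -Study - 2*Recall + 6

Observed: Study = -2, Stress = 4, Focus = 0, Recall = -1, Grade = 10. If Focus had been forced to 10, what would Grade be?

do(Focus=10) replaces the equation Focus := min(Study, Stress) + 2 with the constant Focus = 10.
Recall = -2*Study - Focus - 5  [with Study=-2, Focus=10]  = -11
Grade = -Study - 2*Recall + 6  [with Study=-2, Recall=-11]  = 30

30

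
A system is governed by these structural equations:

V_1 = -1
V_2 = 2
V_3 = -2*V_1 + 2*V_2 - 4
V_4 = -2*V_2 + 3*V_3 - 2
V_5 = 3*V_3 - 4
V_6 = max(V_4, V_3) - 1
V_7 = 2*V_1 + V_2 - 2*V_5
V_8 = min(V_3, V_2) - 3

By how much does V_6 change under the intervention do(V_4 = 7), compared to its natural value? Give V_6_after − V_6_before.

5

Under do(V_4=7), the mechanism V_4 = -2*V_2 + 3*V_3 - 2 is discarded; V_4 is fixed at 7.
V_3 = -2*V_1 + 2*V_2 - 4  [with V_1=-1, V_2=2]  = 2
V_6 = max(V_4, V_3) - 1  [with V_4=7, V_3=2]  = 6
Without intervention: V_3 = -2*V_1 + 2*V_2 - 4  [with V_1=-1, V_2=2]  = 2; V_4 = -2*V_2 + 3*V_3 - 2  [with V_2=2, V_3=2]  = 0; V_6 = max(V_4, V_3) - 1  [with V_4=0, V_3=2]  = 1.
Change = 6 − 1 = 5.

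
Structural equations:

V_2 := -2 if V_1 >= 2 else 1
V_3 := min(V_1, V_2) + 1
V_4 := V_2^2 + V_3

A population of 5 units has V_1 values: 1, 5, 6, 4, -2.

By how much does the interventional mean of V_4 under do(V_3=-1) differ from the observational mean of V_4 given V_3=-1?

Under do(V_3=-1), V_3's equation is replaced by V_3=-1 for every unit. Per-unit V_4: 0, 3, 3, 3, 0. Mean = 1.8.
Conditioning on V_3=-1 selects the 4 unit(s) with V_1 ∈ {5, 6, 4, -2}. Their V_4 values: 3, 3, 3, 0. Mean = 2.25.
Difference = 1.8 − 2.25 = -0.45.

-0.45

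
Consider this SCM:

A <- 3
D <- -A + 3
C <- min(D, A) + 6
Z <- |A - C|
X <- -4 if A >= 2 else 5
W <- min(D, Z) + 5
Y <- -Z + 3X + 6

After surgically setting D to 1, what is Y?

-10

Under do(D=1), the mechanism D <- -A + 3 is discarded; D is fixed at 1.
C = min(D, A) + 6  [with D=1, A=3]  = 7
Z = |A - C|  [with A=3, C=7]  = 4
X = -4 if A >= 2 else 5  [with A=3]  = -4
Y = -Z + 3X + 6  [with Z=4, X=-4]  = -10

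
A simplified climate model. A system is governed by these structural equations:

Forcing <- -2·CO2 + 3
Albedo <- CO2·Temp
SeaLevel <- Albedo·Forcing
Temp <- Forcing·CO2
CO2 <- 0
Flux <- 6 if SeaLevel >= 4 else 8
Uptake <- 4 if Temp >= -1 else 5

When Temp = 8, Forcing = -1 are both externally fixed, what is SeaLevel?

0

Setting Temp = 8, Forcing = -1 by intervention discards those variables' equations.
Albedo = CO2·Temp  [with CO2=0, Temp=8]  = 0
SeaLevel = Albedo·Forcing  [with Albedo=0, Forcing=-1]  = 0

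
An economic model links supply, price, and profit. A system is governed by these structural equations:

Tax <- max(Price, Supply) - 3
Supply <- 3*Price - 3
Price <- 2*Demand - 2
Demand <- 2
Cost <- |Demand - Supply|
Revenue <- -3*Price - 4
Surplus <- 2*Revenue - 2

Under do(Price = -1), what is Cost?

Under do(Price=-1), the mechanism Price <- 2*Demand - 2 is discarded; Price is fixed at -1.
Supply = 3*Price - 3  [with Price=-1]  = -6
Cost = |Demand - Supply|  [with Demand=2, Supply=-6]  = 8

8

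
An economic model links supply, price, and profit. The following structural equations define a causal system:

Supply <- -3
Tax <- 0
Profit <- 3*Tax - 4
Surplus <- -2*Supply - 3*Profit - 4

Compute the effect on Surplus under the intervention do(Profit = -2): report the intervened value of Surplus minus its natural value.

-6

The intervention breaks the incoming arrows to Profit: Profit <- 3*Tax - 4 no longer applies, and Profit = -2.
Surplus = -2*Supply - 3*Profit - 4  [with Supply=-3, Profit=-2]  = 8
Without intervention: Profit = 3*Tax - 4  [with Tax=0]  = -4; Surplus = -2*Supply - 3*Profit - 4  [with Supply=-3, Profit=-4]  = 14.
Change = 8 − 14 = -6.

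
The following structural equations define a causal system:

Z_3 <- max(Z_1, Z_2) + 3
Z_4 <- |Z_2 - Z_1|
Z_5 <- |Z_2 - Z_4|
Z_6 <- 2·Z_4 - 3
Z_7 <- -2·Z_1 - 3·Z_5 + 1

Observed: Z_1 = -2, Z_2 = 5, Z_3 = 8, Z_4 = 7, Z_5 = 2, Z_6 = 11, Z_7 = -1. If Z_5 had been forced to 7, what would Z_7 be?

-16

Under do(Z_5=7), the mechanism Z_5 <- |Z_2 - Z_4| is discarded; Z_5 is fixed at 7.
Z_7 = -2·Z_1 - 3·Z_5 + 1  [with Z_1=-2, Z_5=7]  = -16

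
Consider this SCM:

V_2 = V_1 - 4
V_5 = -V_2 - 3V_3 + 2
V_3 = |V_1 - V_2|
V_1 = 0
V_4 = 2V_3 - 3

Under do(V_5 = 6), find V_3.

4

do(V_5=6) replaces the equation V_5 = -V_2 - 3V_3 + 2 with the constant V_5 = 6.
V_3 is not downstream of the intervention, so its value is determined by the original equations.
V_2 = V_1 - 4  [with V_1=0]  = -4
V_3 = |V_1 - V_2|  [with V_1=0, V_2=-4]  = 4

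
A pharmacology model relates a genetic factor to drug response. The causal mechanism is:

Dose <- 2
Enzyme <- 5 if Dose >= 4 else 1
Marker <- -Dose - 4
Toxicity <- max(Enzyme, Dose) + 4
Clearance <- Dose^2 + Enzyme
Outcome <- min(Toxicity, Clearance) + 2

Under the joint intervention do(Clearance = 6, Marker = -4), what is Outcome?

8

The joint intervention fixes Clearance = 6, Marker = -4, removing each variable's own equation.
Enzyme = 5 if Dose >= 4 else 1  [with Dose=2]  = 1
Toxicity = max(Enzyme, Dose) + 4  [with Enzyme=1, Dose=2]  = 6
Outcome = min(Toxicity, Clearance) + 2  [with Toxicity=6, Clearance=6]  = 8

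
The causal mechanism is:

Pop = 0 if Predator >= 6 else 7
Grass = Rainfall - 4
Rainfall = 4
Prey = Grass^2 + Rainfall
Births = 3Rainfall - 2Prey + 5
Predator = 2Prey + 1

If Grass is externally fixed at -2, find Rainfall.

4

Under do(Grass=-2), the mechanism Grass = Rainfall - 4 is discarded; Grass is fixed at -2.
Rainfall is not downstream of the intervention, so its value is determined by the original equations.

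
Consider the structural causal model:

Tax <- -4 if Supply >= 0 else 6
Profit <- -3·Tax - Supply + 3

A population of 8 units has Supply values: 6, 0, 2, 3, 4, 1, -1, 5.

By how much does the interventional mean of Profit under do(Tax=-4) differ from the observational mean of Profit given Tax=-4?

0.5

do(Tax=-4) breaks Tax's dependence on Supply. With Tax=-4 fixed, Profit across the units is 9, 15, 13, 12, 11, 14, 16, 10, mean 12.5.
E[Profit|Tax=-4] averages over only the 7 units with Tax=-4 (Supply = 6, 0, 2, 3, 4, 1, 5): Profit = 9, 15, 13, 12, 11, 14, 10, mean 12.
Difference = 12.5 − 12 = 0.5.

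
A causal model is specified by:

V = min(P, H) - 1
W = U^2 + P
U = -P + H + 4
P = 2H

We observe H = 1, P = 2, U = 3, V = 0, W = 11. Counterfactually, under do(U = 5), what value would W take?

27

do(U=5) replaces the equation U = -P + H + 4 with the constant U = 5.
P = 2H  [with H=1]  = 2
W = U^2 + P  [with U=5, P=2]  = 27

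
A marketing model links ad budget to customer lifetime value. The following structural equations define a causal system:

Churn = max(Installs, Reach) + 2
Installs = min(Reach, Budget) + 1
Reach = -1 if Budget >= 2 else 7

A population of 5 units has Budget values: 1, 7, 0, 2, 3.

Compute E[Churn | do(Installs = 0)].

4.8

do(Installs=0) breaks Installs's dependence on Budget. With Installs=0 fixed, Churn across the units is 9, 2, 9, 2, 2, mean 4.8.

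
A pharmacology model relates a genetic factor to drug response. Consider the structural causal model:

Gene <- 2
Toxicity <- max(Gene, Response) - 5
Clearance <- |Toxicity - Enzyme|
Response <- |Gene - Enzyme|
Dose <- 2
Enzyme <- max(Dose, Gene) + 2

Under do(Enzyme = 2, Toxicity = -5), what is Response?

0

The joint intervention fixes Enzyme = 2, Toxicity = -5, removing each variable's own equation.
Response = |Gene - Enzyme|  [with Gene=2, Enzyme=2]  = 0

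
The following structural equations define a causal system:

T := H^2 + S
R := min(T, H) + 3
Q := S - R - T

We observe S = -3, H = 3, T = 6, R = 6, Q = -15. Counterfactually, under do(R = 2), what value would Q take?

Intervening sets R = 2 and removes its equation (R := min(T, H) + 3).
T = H^2 + S  [with H=3, S=-3]  = 6
Q = S - R - T  [with S=-3, R=2, T=6]  = -11

-11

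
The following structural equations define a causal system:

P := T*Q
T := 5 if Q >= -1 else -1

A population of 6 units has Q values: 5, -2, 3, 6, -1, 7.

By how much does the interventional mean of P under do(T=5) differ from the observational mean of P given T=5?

The intervention sets T=5 in all 6 units regardless of Q. Recomputing P per unit gives 25, -10, 15, 30, -5, 35; average 15.
Observing T=5 restricts to units where T's equation naturally yields 5: Q ∈ {5, 3, 6, -1, 7}. In that subpopulation P = 25, 15, 30, -5, 35, mean 20.
Difference = 15 − 20 = -5.

-5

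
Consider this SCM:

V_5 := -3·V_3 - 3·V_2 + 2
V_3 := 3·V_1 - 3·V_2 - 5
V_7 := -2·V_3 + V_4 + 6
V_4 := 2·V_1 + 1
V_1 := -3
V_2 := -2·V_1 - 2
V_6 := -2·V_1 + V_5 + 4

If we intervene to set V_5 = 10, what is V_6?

20

The intervention breaks the incoming arrows to V_5: V_5 := -3·V_3 - 3·V_2 + 2 no longer applies, and V_5 = 10.
V_6 = -2·V_1 + V_5 + 4  [with V_1=-3, V_5=10]  = 20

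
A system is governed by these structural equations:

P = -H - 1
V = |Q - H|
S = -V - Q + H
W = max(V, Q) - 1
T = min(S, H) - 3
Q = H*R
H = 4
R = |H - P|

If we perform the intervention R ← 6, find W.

23

The intervention breaks the incoming arrows to R: R = |H - P| no longer applies, and R = 6.
Q = H*R  [with H=4, R=6]  = 24
V = |Q - H|  [with Q=24, H=4]  = 20
W = max(V, Q) - 1  [with V=20, Q=24]  = 23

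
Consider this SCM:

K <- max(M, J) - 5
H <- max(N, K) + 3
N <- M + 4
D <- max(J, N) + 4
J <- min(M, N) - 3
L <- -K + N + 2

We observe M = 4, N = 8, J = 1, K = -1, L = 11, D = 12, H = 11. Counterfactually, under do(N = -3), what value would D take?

1

Under do(N=-3), the mechanism N <- M + 4 is discarded; N is fixed at -3.
J = min(M, N) - 3  [with M=4, N=-3]  = -6
D = max(J, N) + 4  [with J=-6, N=-3]  = 1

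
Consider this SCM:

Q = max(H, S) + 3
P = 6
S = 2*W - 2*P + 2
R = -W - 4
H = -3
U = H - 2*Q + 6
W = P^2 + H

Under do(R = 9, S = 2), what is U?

Setting R = 9, S = 2 by intervention discards those variables' equations.
Q = max(H, S) + 3  [with H=-3, S=2]  = 5
U = H - 2*Q + 6  [with H=-3, Q=5]  = -7

-7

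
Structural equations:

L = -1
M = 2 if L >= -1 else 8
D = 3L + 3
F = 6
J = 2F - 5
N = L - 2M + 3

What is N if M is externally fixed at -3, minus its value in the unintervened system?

10

The intervention breaks the incoming arrows to M: M = 2 if L >= -1 else 8 no longer applies, and M = -3.
N = L - 2M + 3  [with L=-1, M=-3]  = 8
Without intervention: M = 2 if L >= -1 else 8  [with L=-1]  = 2; N = L - 2M + 3  [with L=-1, M=2]  = -2.
Change = 8 − (-2) = 10.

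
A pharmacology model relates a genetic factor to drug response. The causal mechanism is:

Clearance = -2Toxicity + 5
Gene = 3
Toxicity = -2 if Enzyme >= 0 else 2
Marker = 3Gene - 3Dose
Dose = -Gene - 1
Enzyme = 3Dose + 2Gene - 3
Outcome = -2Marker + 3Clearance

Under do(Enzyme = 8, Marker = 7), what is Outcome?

13

Under do(Enzyme = 8, Marker = 7), each intervened variable's structural equation is replaced by its fixed value.
Toxicity = -2 if Enzyme >= 0 else 2  [with Enzyme=8]  = -2
Clearance = -2Toxicity + 5  [with Toxicity=-2]  = 9
Outcome = -2Marker + 3Clearance  [with Marker=7, Clearance=9]  = 13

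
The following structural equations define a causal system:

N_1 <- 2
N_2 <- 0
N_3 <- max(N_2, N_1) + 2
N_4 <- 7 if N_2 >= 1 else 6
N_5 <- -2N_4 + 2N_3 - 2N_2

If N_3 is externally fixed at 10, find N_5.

do(N_3=10) replaces the equation N_3 <- max(N_2, N_1) + 2 with the constant N_3 = 10.
N_4 = 7 if N_2 >= 1 else 6  [with N_2=0]  = 6
N_5 = -2N_4 + 2N_3 - 2N_2  [with N_4=6, N_3=10, N_2=0]  = 8

8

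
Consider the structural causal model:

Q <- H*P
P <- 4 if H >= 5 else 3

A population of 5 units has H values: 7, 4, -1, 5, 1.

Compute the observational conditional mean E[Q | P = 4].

Conditioning on P=4 selects the 2 unit(s) with H ∈ {7, 5}. Their Q values: 28, 20. Mean = 24.

24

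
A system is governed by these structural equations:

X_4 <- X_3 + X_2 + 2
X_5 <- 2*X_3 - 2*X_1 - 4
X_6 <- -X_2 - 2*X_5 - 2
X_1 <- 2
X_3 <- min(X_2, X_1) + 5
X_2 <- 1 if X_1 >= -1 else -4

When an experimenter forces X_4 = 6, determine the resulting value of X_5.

4

Intervening sets X_4 = 6 and removes its equation (X_4 <- X_3 + X_2 + 2).
No directed path runs from X_4 to X_5, so X_5 keeps its natural value.
X_2 = 1 if X_1 >= -1 else -4  [with X_1=2]  = 1
X_3 = min(X_2, X_1) + 5  [with X_2=1, X_1=2]  = 6
X_5 = 2*X_3 - 2*X_1 - 4  [with X_3=6, X_1=2]  = 4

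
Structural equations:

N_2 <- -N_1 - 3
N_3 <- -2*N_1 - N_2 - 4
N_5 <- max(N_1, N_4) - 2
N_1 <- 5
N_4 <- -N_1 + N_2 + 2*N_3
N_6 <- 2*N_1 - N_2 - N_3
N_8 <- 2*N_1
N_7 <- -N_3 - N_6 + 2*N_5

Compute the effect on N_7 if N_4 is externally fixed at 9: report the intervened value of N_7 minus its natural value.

The intervention breaks the incoming arrows to N_4: N_4 <- -N_1 + N_2 + 2*N_3 no longer applies, and N_4 = 9.
N_2 = -N_1 - 3  [with N_1=5]  = -8
N_3 = -2*N_1 - N_2 - 4  [with N_1=5, N_2=-8]  = -6
N_5 = max(N_1, N_4) - 2  [with N_1=5, N_4=9]  = 7
N_6 = 2*N_1 - N_2 - N_3  [with N_1=5, N_2=-8, N_3=-6]  = 24
N_7 = -N_3 - N_6 + 2*N_5  [with N_3=-6, N_6=24, N_5=7]  = -4
Without intervention: N_2 = -N_1 - 3  [with N_1=5]  = -8; N_3 = -2*N_1 - N_2 - 4  [with N_1=5, N_2=-8]  = -6; N_4 = -N_1 + N_2 + 2*N_3  [with N_1=5, N_2=-8, N_3=-6]  = -25; N_5 = max(N_1, N_4) - 2  [with N_1=5, N_4=-25]  = 3; N_6 = 2*N_1 - N_2 - N_3  [with N_1=5, N_2=-8, N_3=-6]  = 24; N_7 = -N_3 - N_6 + 2*N_5  [with N_3=-6, N_6=24, N_5=3]  = -12.
Change = -4 − (-12) = 8.

8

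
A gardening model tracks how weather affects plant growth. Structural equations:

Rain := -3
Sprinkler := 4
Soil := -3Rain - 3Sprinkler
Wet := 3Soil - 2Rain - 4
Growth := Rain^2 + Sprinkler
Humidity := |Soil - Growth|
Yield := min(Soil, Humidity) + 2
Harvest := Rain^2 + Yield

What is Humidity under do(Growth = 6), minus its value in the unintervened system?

-7

The intervention breaks the incoming arrows to Growth: Growth := Rain^2 + Sprinkler no longer applies, and Growth = 6.
Soil = -3Rain - 3Sprinkler  [with Rain=-3, Sprinkler=4]  = -3
Humidity = |Soil - Growth|  [with Soil=-3, Growth=6]  = 9
Without intervention: Soil = -3Rain - 3Sprinkler  [with Rain=-3, Sprinkler=4]  = -3; Growth = Rain^2 + Sprinkler  [with Rain=-3, Sprinkler=4]  = 13; Humidity = |Soil - Growth|  [with Soil=-3, Growth=13]  = 16.
Change = 9 − 16 = -7.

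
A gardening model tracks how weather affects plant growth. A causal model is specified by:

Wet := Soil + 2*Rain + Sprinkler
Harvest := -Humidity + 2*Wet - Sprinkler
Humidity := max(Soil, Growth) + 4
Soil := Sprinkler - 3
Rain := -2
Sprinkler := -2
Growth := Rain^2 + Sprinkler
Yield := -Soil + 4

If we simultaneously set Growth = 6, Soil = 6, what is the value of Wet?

Under do(Growth = 6, Soil = 6), each intervened variable's structural equation is replaced by its fixed value.
Wet = Soil + 2*Rain + Sprinkler  [with Soil=6, Rain=-2, Sprinkler=-2]  = 0

0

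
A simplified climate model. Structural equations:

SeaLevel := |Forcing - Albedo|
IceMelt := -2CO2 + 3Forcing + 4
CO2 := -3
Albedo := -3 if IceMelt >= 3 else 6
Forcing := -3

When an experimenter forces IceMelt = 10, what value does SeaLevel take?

do(IceMelt=10) replaces the equation IceMelt := -2CO2 + 3Forcing + 4 with the constant IceMelt = 10.
Albedo = -3 if IceMelt >= 3 else 6  [with IceMelt=10]  = -3
SeaLevel = |Forcing - Albedo|  [with Forcing=-3, Albedo=-3]  = 0

0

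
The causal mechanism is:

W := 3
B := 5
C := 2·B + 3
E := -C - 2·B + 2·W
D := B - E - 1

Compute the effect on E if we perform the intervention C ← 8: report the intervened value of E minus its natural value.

The intervention breaks the incoming arrows to C: C := 2·B + 3 no longer applies, and C = 8.
E = -C - 2·B + 2·W  [with C=8, B=5, W=3]  = -12
Without intervention: C = 2·B + 3  [with B=5]  = 13; E = -C - 2·B + 2·W  [with C=13, B=5, W=3]  = -17.
Change = -12 − (-17) = 5.

5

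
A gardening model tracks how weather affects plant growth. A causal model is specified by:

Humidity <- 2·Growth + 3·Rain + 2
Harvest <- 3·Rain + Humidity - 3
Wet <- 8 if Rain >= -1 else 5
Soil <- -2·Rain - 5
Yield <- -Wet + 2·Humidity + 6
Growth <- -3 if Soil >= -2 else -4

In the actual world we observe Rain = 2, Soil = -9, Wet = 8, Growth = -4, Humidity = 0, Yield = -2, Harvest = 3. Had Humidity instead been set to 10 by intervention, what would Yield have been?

18

The intervention breaks the incoming arrows to Humidity: Humidity <- 2·Growth + 3·Rain + 2 no longer applies, and Humidity = 10.
Wet = 8 if Rain >= -1 else 5  [with Rain=2]  = 8
Yield = -Wet + 2·Humidity + 6  [with Wet=8, Humidity=10]  = 18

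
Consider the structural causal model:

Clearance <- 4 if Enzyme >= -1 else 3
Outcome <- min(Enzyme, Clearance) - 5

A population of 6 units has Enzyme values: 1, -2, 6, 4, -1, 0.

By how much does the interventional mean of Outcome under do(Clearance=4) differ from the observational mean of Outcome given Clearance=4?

do(Clearance=4) breaks Clearance's dependence on Enzyme. With Clearance=4 fixed, Outcome across the units is -4, -7, -1, -1, -6, -5, mean -4.
Conditioning on Clearance=4 selects the 5 unit(s) with Enzyme ∈ {1, 6, 4, -1, 0}. Their Outcome values: -4, -1, -1, -6, -5. Mean = -3.4.
Difference = -4 − (-3.4) = -0.6.

-0.6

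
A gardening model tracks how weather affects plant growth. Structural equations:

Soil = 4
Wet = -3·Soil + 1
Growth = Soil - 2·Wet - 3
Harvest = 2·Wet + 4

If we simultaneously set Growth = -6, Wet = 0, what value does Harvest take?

4

The joint intervention fixes Growth = -6, Wet = 0, removing each variable's own equation.
Harvest = 2·Wet + 4  [with Wet=0]  = 4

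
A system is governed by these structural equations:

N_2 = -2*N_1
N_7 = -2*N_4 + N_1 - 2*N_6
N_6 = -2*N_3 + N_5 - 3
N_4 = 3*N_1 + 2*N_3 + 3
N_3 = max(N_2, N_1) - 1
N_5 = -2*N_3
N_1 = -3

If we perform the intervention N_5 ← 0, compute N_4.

The intervention breaks the incoming arrows to N_5: N_5 = -2*N_3 no longer applies, and N_5 = 0.
Since N_4 is not a descendant of the intervened variable, it is unaffected.
N_2 = -2*N_1  [with N_1=-3]  = 6
N_3 = max(N_2, N_1) - 1  [with N_2=6, N_1=-3]  = 5
N_4 = 3*N_1 + 2*N_3 + 3  [with N_1=-3, N_3=5]  = 4

4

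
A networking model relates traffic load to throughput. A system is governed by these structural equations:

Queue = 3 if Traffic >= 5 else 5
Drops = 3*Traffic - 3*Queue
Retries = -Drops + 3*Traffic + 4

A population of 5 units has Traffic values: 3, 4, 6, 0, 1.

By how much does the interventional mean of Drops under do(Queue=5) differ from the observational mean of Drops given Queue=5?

2.4

Under do(Queue=5), Queue's equation is replaced by Queue=5 for every unit. Per-unit Drops: -6, -3, 3, -15, -12. Mean = -6.6.
E[Drops|Queue=5] averages over only the 4 units with Queue=5 (Traffic = 3, 4, 0, 1): Drops = -6, -3, -15, -12, mean -9.
Difference = -6.6 − (-9) = 2.4.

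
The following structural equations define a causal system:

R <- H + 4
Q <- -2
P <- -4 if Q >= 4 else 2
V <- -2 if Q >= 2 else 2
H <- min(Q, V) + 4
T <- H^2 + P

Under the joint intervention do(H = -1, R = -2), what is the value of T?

Setting H = -1, R = -2 by intervention discards those variables' equations.
P = -4 if Q >= 4 else 2  [with Q=-2]  = 2
T = H^2 + P  [with H=-1, P=2]  = 3

3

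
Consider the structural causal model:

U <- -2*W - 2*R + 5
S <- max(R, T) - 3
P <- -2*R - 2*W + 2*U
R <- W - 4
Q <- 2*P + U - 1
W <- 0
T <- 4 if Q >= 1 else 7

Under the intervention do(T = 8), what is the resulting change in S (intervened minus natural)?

Intervening sets T = 8 and removes its equation (T <- 4 if Q >= 1 else 7).
R = W - 4  [with W=0]  = -4
S = max(R, T) - 3  [with R=-4, T=8]  = 5
Without intervention: R = W - 4  [with W=0]  = -4; U = -2*W - 2*R + 5  [with W=0, R=-4]  = 13; P = -2*R - 2*W + 2*U  [with R=-4, W=0, U=13]  = 34; Q = 2*P + U - 1  [with P=34, U=13]  = 80; T = 4 if Q >= 1 else 7  [with Q=80]  = 4; S = max(R, T) - 3  [with R=-4, T=4]  = 1.
Change = 5 − 1 = 4.

4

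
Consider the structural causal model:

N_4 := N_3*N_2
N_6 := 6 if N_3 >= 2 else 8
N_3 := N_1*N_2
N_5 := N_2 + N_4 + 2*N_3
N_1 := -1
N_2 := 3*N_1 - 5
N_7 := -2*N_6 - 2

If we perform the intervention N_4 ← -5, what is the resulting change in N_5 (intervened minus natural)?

Intervening sets N_4 = -5 and removes its equation (N_4 := N_3*N_2).
N_2 = 3*N_1 - 5  [with N_1=-1]  = -8
N_3 = N_1*N_2  [with N_1=-1, N_2=-8]  = 8
N_5 = N_2 + N_4 + 2*N_3  [with N_2=-8, N_4=-5, N_3=8]  = 3
Without intervention: N_2 = 3*N_1 - 5  [with N_1=-1]  = -8; N_3 = N_1*N_2  [with N_1=-1, N_2=-8]  = 8; N_4 = N_3*N_2  [with N_3=8, N_2=-8]  = -64; N_5 = N_2 + N_4 + 2*N_3  [with N_2=-8, N_4=-64, N_3=8]  = -56.
Change = 3 − (-56) = 59.

59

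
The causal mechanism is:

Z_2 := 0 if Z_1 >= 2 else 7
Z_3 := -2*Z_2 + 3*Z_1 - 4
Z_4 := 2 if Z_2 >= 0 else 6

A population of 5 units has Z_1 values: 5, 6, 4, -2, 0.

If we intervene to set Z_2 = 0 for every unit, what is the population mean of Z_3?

3.8

do(Z_2=0) breaks Z_2's dependence on Z_1. With Z_2=0 fixed, Z_3 across the units is 11, 14, 8, -10, -4, mean 3.8.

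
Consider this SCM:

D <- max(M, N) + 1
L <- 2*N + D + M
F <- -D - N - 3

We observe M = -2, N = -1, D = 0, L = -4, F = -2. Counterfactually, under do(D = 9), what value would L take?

5

The intervention breaks the incoming arrows to D: D <- max(M, N) + 1 no longer applies, and D = 9.
L = 2*N + D + M  [with N=-1, D=9, M=-2]  = 5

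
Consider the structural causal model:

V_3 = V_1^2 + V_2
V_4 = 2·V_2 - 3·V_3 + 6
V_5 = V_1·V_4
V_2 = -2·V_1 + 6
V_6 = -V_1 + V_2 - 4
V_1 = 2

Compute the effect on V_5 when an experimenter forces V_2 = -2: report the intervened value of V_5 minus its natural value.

8

do(V_2=-2) replaces the equation V_2 = -2·V_1 + 6 with the constant V_2 = -2.
V_3 = V_1^2 + V_2  [with V_1=2, V_2=-2]  = 2
V_4 = 2·V_2 - 3·V_3 + 6  [with V_2=-2, V_3=2]  = -4
V_5 = V_1·V_4  [with V_1=2, V_4=-4]  = -8
Without intervention: V_2 = -2·V_1 + 6  [with V_1=2]  = 2; V_3 = V_1^2 + V_2  [with V_1=2, V_2=2]  = 6; V_4 = 2·V_2 - 3·V_3 + 6  [with V_2=2, V_3=6]  = -8; V_5 = V_1·V_4  [with V_1=2, V_4=-8]  = -16.
Change = -8 − (-16) = 8.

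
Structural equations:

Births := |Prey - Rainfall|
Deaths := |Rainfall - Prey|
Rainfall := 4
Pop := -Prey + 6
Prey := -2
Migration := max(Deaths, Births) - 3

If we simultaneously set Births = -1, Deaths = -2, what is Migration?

Setting Births = -1, Deaths = -2 by intervention discards those variables' equations.
Migration = max(Deaths, Births) - 3  [with Deaths=-2, Births=-1]  = -4

-4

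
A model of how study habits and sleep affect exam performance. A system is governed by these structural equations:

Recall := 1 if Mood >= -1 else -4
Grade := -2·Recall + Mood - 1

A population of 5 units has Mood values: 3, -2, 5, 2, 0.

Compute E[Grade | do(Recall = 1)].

The intervention sets Recall=1 in all 5 units regardless of Mood. Recomputing Grade per unit gives 0, -5, 2, -1, -3; average -1.4.

-1.4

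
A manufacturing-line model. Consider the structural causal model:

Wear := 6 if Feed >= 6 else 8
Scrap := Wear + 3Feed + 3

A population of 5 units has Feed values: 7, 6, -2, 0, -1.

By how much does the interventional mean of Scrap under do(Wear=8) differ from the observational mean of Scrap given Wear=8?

The intervention sets Wear=8 in all 5 units regardless of Feed. Recomputing Scrap per unit gives 32, 29, 5, 11, 8; average 17.
Observing Wear=8 restricts to units where Wear's equation naturally yields 8: Feed ∈ {-2, 0, -1}. In that subpopulation Scrap = 5, 11, 8, mean 8.
Difference = 17 − 8 = 9.

9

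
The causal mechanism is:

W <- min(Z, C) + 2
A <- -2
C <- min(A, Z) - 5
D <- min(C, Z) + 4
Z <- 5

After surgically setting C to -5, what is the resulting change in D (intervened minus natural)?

2

The intervention breaks the incoming arrows to C: C <- min(A, Z) - 5 no longer applies, and C = -5.
D = min(C, Z) + 4  [with C=-5, Z=5]  = -1
Without intervention: C = min(A, Z) - 5  [with A=-2, Z=5]  = -7; D = min(C, Z) + 4  [with C=-7, Z=5]  = -3.
Change = -1 − (-3) = 2.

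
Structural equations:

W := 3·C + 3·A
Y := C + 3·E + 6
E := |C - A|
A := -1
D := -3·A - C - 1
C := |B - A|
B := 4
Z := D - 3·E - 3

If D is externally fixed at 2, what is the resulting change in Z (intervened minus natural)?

Intervening sets D = 2 and removes its equation (D := -3·A - C - 1).
C = |B - A|  [with B=4, A=-1]  = 5
E = |C - A|  [with C=5, A=-1]  = 6
Z = D - 3·E - 3  [with D=2, E=6]  = -19
Without intervention: C = |B - A|  [with B=4, A=-1]  = 5; E = |C - A|  [with C=5, A=-1]  = 6; D = -3·A - C - 1  [with A=-1, C=5]  = -3; Z = D - 3·E - 3  [with D=-3, E=6]  = -24.
Change = -19 − (-24) = 5.

5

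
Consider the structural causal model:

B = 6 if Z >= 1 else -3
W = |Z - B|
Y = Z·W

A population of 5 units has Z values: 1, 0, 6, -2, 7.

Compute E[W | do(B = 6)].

Under do(B=6), B's equation is replaced by B=6 for every unit. Per-unit W: 5, 6, 0, 8, 1. Mean = 4.

4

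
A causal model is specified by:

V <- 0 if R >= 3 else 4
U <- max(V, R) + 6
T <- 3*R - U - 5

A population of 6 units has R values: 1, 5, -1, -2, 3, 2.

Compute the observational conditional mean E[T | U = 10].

-15

E[T|U=10] averages over only the 4 units with U=10 (R = 1, -1, -2, 2): T = -12, -18, -21, -9, mean -15.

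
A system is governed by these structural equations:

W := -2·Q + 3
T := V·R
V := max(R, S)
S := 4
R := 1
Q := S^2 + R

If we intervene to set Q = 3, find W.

The intervention breaks the incoming arrows to Q: Q := S^2 + R no longer applies, and Q = 3.
W = -2·Q + 3  [with Q=3]  = -3

-3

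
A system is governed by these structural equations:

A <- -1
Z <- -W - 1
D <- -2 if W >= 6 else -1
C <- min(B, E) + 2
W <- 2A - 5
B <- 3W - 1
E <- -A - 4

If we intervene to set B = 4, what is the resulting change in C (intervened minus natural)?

do(B=4) replaces the equation B <- 3W - 1 with the constant B = 4.
E = -A - 4  [with A=-1]  = -3
C = min(B, E) + 2  [with B=4, E=-3]  = -1
Without intervention: W = 2A - 5  [with A=-1]  = -7; B = 3W - 1  [with W=-7]  = -22; E = -A - 4  [with A=-1]  = -3; C = min(B, E) + 2  [with B=-22, E=-3]  = -20.
Change = -1 − (-20) = 19.

19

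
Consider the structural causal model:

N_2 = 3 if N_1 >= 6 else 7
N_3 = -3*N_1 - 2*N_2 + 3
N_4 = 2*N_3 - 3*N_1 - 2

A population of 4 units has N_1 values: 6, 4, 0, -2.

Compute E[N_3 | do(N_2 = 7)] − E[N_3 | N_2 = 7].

Every unit gets N_2=7 under the intervention. N_3 values become -29, -23, -11, -5; E[N_3|do(N_2=7)] = -17.
Observing N_2=7 restricts to units where N_2's equation naturally yields 7: N_1 ∈ {4, 0, -2}. In that subpopulation N_3 = -23, -11, -5, mean -13.
Difference = -17 − (-13) = -4.

-4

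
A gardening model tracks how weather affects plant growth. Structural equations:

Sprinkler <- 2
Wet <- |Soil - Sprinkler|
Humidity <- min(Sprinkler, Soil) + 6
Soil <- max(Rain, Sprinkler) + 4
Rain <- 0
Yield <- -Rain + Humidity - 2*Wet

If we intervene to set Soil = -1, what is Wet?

3

The intervention breaks the incoming arrows to Soil: Soil <- max(Rain, Sprinkler) + 4 no longer applies, and Soil = -1.
Wet = |Soil - Sprinkler|  [with Soil=-1, Sprinkler=2]  = 3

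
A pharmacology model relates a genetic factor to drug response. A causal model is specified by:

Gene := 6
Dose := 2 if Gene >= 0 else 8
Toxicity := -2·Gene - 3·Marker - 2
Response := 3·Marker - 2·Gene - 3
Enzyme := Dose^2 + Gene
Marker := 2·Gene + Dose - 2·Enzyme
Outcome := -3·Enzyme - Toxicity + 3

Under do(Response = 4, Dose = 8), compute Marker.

Setting Response = 4, Dose = 8 by intervention discards those variables' equations.
Enzyme = Dose^2 + Gene  [with Dose=8, Gene=6]  = 70
Marker = 2·Gene + Dose - 2·Enzyme  [with Gene=6, Dose=8, Enzyme=70]  = -120

-120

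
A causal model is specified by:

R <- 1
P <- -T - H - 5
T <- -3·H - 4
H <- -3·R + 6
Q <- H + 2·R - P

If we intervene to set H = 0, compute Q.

do(H=0) replaces the equation H <- -3·R + 6 with the constant H = 0.
T = -3·H - 4  [with H=0]  = -4
P = -T - H - 5  [with T=-4, H=0]  = -1
Q = H + 2·R - P  [with H=0, R=1, P=-1]  = 3

3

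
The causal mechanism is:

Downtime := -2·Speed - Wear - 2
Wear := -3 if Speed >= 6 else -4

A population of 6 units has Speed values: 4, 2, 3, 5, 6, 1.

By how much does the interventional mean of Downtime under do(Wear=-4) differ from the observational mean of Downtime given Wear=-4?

-1

do(Wear=-4) breaks Wear's dependence on Speed. With Wear=-4 fixed, Downtime across the units is -6, -2, -4, -8, -10, 0, mean -5.
Conditioning on Wear=-4 selects the 5 unit(s) with Speed ∈ {4, 2, 3, 5, 1}. Their Downtime values: -6, -2, -4, -8, 0. Mean = -4.
Difference = -5 − (-4) = -1.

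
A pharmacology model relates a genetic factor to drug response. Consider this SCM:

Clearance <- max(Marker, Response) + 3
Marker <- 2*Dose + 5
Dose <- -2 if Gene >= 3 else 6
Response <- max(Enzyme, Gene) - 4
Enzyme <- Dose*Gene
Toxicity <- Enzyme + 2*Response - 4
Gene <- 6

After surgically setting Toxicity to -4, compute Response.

2

do(Toxicity=-4) replaces the equation Toxicity <- Enzyme + 2*Response - 4 with the constant Toxicity = -4.
Since Response is not a descendant of the intervened variable, it is unaffected.
Dose = -2 if Gene >= 3 else 6  [with Gene=6]  = -2
Enzyme = Dose*Gene  [with Dose=-2, Gene=6]  = -12
Response = max(Enzyme, Gene) - 4  [with Enzyme=-12, Gene=6]  = 2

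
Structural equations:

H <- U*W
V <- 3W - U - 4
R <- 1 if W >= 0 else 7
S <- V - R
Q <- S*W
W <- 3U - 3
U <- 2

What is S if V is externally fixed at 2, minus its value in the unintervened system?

do(V=2) replaces the equation V <- 3W - U - 4 with the constant V = 2.
W = 3U - 3  [with U=2]  = 3
R = 1 if W >= 0 else 7  [with W=3]  = 1
S = V - R  [with V=2, R=1]  = 1
Without intervention: W = 3U - 3  [with U=2]  = 3; V = 3W - U - 4  [with W=3, U=2]  = 3; R = 1 if W >= 0 else 7  [with W=3]  = 1; S = V - R  [with V=3, R=1]  = 2.
Change = 1 − 2 = -1.

-1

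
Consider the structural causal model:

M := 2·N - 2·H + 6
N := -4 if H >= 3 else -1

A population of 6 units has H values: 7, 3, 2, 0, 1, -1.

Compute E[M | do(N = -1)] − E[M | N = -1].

do(N=-1) breaks N's dependence on H. With N=-1 fixed, M across the units is -10, -2, 0, 4, 2, 6, mean 0.
Observing N=-1 restricts to units where N's equation naturally yields -1: H ∈ {2, 0, 1, -1}. In that subpopulation M = 0, 4, 2, 6, mean 3.
Difference = 0 − 3 = -3.

-3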